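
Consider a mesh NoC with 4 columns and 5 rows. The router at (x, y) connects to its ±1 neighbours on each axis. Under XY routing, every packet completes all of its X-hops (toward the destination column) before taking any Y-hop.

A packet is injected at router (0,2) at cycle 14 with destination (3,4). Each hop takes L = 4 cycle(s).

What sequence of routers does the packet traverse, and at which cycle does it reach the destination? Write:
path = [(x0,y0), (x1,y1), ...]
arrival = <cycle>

path = [(0,2), (1,2), (2,2), (3,2), (3,3), (3,4)]
arrival = 34

#0 — 0,2 | c14
#1 — 1,2 | c18 | E
#2 — 2,2 | c22 | E
#3 — 3,2 | c26 | E
#4 — 3,3 | c30 | N
#5 — 3,4 | c34 | N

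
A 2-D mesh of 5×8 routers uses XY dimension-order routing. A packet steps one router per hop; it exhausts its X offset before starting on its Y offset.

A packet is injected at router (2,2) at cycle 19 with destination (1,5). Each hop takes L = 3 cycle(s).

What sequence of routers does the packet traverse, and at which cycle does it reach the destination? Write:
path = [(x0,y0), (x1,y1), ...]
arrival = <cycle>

path = [(2,2), (1,2), (1,3), (1,4), (1,5)]
arrival = 31

t=19: at (2,2)
t=22: at (1,2) after W
t=25: at (1,3) after N
t=28: at (1,4) after N
t=31: at (1,5) after N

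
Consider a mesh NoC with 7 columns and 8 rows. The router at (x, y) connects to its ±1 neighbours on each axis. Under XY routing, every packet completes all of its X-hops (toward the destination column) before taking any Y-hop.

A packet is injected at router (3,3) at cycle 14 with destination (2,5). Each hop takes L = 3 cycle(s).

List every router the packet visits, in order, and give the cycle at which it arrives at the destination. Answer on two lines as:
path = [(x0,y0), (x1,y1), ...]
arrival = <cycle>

src (3,3)  cyc=14
W→(2,3)  cyc=17
N→(2,4)  cyc=20
N→(2,5)  cyc=23

path = [(3,3), (2,3), (2,4), (2,5)]
arrival = 23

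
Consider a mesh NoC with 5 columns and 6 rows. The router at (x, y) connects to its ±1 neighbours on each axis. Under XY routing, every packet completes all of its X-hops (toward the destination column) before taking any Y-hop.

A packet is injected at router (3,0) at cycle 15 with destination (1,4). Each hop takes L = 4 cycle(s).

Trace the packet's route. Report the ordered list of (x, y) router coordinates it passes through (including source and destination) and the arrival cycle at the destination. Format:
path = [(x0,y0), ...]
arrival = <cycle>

path = [(3,0), (2,0), (1,0), (1,1), (1,2), (1,3), (1,4)]
arrival = 39

[0] x=3 y=0 t=15
[1] x=2 y=0 t=19 →W
[2] x=1 y=0 t=23 →W
[3] x=1 y=1 t=27 →N
[4] x=1 y=2 t=31 →N
[5] x=1 y=3 t=35 →N
[6] x=1 y=4 t=39 →N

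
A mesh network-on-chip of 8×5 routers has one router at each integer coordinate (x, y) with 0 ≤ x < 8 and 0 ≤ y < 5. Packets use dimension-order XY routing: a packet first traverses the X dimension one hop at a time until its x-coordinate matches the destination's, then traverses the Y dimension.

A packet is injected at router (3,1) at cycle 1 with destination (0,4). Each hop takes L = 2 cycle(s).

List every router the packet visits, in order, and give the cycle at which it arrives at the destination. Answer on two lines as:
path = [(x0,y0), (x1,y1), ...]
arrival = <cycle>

[0] x=3 y=1 t=1
[1] x=2 y=1 t=3 →W
[2] x=1 y=1 t=5 →W
[3] x=0 y=1 t=7 →W
[4] x=0 y=2 t=9 →N
[5] x=0 y=3 t=11 →N
[6] x=0 y=4 t=13 →N

path = [(3,1), (2,1), (1,1), (0,1), (0,2), (0,3), (0,4)]
arrival = 13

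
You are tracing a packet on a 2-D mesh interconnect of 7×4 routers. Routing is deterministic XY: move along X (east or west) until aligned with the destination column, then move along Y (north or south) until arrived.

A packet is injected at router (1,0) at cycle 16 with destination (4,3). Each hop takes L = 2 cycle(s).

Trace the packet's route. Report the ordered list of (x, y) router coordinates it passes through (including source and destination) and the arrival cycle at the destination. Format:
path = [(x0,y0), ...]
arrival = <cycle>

src (1,0)  cyc=16
E→(2,0)  cyc=18
E→(3,0)  cyc=20
E→(4,0)  cyc=22
N→(4,1)  cyc=24
N→(4,2)  cyc=26
N→(4,3)  cyc=28

path = [(1,0), (2,0), (3,0), (4,0), (4,1), (4,2), (4,3)]
arrival = 28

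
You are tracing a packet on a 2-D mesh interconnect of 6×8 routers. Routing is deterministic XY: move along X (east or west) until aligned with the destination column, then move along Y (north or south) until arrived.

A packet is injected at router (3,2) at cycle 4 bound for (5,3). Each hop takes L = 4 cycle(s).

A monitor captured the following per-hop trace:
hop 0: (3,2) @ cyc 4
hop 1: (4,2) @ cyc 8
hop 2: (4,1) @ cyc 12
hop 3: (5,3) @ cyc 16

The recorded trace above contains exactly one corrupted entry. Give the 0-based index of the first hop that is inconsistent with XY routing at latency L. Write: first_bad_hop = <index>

[1] (+1,+0) / 4c ⇒ ok
[2] (+0,-1) / 4c ⇒ BAD: Y-move but x=4≠5

first_bad_hop = 2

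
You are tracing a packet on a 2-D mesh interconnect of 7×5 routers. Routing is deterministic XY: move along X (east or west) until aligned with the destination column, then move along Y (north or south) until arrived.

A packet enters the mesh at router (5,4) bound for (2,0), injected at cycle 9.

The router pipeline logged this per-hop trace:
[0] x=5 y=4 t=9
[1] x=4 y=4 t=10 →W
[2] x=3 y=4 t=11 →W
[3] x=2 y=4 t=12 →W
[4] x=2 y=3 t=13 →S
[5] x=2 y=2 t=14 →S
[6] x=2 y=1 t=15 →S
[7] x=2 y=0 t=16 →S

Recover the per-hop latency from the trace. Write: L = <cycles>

L = 1

cyc[1] − cyc[0] = 10 − 9 = 1.
That increment is L by definition: L = 1.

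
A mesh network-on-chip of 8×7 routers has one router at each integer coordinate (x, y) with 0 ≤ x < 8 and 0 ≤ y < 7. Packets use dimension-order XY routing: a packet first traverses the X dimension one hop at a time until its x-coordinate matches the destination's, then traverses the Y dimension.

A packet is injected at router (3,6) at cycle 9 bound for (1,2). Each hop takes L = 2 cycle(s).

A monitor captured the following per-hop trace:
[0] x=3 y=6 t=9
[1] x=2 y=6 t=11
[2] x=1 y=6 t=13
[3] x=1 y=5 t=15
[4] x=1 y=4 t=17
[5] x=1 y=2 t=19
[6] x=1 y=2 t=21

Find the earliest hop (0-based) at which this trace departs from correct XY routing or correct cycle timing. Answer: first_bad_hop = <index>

check 1→ d=(-1,0) cyc+2: ok
check 2→ d=(-1,0) cyc+2: ok
check 3→ d=(0,-1) cyc+2: ok
check 4→ d=(0,-1) cyc+2: ok
check 5→ d=(0,-2) cyc+2: BAD: non-unit step

first_bad_hop = 5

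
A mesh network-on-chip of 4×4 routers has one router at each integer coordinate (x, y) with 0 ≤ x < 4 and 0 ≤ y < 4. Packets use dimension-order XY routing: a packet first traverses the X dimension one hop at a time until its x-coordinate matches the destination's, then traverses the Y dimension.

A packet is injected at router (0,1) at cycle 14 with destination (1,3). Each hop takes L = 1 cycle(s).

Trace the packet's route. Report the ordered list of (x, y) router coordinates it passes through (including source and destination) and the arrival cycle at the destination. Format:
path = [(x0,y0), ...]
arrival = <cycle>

path = [(0,1), (1,1), (1,2), (1,3)]
arrival = 17

#0 — 0,1 | c14
#1 — 1,1 | c15 | E
#2 — 1,2 | c16 | N
#3 — 1,3 | c17 | N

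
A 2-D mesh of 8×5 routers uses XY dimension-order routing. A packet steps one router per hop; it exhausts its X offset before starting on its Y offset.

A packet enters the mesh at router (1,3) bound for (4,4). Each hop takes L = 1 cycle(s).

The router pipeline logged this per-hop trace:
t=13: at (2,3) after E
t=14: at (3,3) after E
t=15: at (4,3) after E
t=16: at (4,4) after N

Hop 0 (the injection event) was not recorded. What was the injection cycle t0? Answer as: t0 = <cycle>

t0 = 12

Hop 1 reached at cycle 13; hop k is at t0 + k·L.
Therefore t0 = 13 − L = 12.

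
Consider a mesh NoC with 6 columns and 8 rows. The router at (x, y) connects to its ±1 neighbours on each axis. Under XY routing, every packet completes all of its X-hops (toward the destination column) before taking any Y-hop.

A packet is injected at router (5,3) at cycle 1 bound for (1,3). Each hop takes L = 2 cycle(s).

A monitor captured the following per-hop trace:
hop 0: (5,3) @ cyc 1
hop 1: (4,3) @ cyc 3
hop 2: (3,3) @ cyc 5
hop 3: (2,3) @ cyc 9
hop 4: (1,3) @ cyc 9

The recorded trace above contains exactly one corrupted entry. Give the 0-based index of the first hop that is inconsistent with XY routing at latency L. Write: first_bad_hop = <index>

check 1→ d=(-1,0) cyc+2: ok
check 2→ d=(-1,0) cyc+2: ok
check 3→ d=(-1,0) cyc+4: BAD: Δcyc=4≠L

first_bad_hop = 3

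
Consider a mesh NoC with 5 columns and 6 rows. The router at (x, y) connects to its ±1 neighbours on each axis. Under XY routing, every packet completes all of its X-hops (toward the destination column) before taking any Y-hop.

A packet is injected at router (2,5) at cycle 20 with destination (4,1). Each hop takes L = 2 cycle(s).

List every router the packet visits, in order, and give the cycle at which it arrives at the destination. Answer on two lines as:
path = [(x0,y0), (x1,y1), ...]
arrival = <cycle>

path = [(2,5), (3,5), (4,5), (4,4), (4,3), (4,2), (4,1)]
arrival = 32

src (2,5)  cyc=20
E→(3,5)  cyc=22
E→(4,5)  cyc=24
S→(4,4)  cyc=26
S→(4,3)  cyc=28
S→(4,2)  cyc=30
S→(4,1)  cyc=32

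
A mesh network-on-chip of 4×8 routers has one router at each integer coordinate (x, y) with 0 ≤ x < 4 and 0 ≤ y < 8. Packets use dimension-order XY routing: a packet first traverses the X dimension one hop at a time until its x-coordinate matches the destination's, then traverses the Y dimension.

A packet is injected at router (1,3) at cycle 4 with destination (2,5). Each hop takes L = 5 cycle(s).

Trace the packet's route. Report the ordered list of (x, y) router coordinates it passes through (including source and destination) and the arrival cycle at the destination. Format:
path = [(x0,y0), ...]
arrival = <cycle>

t=4: at (1,3)
t=9: at (2,3) after E
t=14: at (2,4) after N
t=19: at (2,5) after N

path = [(1,3), (2,3), (2,4), (2,5)]
arrival = 19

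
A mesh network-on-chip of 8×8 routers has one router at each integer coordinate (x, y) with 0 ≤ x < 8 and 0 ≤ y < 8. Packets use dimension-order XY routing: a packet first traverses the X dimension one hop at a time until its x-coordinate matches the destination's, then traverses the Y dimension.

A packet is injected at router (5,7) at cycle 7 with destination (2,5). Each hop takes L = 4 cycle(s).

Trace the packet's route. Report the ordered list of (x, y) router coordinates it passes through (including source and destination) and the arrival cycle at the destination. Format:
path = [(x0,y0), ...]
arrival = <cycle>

path = [(5,7), (4,7), (3,7), (2,7), (2,6), (2,5)]
arrival = 27

  0. router=(5,7) cycle=7 (inject)
  1. router=(4,7) cycle=11 dir=W
  2. router=(3,7) cycle=15 dir=W
  3. router=(2,7) cycle=19 dir=W
  4. router=(2,6) cycle=23 dir=S
  5. router=(2,5) cycle=27 dir=S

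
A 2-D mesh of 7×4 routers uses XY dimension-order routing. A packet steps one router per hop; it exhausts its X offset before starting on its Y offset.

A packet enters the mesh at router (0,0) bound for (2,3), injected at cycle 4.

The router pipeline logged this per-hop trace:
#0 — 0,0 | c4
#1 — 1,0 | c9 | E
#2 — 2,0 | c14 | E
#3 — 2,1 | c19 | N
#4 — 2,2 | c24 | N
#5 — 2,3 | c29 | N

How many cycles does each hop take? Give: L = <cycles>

Δcyc across hop 0→1: 9 − 4 = 5.
That increment is L by definition: L = 5.

L = 5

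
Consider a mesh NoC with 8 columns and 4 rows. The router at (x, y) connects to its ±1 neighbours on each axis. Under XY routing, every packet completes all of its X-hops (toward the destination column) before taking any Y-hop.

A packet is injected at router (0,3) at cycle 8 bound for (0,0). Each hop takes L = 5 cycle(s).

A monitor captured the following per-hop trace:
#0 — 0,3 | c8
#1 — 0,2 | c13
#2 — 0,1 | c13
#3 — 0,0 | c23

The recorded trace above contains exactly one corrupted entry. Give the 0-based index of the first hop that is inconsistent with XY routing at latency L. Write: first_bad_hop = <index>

first_bad_hop = 2

  1: Δx=+0 Δy=-1 Δt=5 [ok]
  2: Δx=+0 Δy=-1 Δt=0 [BAD: Δcyc=0≠L]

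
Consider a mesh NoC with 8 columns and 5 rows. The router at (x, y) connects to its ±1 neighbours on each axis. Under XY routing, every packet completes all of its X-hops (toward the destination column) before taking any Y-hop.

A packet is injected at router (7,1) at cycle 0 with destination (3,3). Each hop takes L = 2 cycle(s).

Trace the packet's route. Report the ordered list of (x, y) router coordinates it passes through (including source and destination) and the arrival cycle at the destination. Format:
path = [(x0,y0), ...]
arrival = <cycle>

t=0: at (7,1)
t=2: at (6,1) after W
t=4: at (5,1) after W
t=6: at (4,1) after W
t=8: at (3,1) after W
t=10: at (3,2) after N
t=12: at (3,3) after N

path = [(7,1), (6,1), (5,1), (4,1), (3,1), (3,2), (3,3)]
arrival = 12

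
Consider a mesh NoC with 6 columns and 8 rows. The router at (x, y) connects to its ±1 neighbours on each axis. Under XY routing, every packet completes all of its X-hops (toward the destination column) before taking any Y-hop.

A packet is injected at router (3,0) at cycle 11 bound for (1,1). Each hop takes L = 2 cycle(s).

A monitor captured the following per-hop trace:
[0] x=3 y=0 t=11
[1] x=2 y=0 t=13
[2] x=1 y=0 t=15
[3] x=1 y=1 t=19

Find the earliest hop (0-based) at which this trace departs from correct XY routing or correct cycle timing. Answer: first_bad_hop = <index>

first_bad_hop = 3

[1] (-1,+0) / 2c ⇒ ok
[2] (-1,+0) / 2c ⇒ ok
[3] (+0,+1) / 4c ⇒ BAD: Δcyc=4≠L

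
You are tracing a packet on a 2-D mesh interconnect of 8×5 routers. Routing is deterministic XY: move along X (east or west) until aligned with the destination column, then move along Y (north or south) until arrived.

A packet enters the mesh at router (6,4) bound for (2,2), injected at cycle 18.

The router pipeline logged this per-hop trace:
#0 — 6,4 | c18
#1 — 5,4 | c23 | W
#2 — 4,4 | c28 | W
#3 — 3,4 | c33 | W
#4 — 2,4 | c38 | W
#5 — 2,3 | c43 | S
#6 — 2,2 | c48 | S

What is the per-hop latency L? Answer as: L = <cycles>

L = 5

Δcyc across hop 0→1: 23 − 18 = 5.
One hop costs L cycles, so L = 5.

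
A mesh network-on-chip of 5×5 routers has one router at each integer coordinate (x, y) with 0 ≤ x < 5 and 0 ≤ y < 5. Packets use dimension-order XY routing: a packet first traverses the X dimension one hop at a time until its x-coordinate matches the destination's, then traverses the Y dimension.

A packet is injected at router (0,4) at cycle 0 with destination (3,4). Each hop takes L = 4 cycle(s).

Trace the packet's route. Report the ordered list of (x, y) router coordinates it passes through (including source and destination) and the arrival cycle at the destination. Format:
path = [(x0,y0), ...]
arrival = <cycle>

path = [(0,4), (1,4), (2,4), (3,4)]
arrival = 12

t=0: at (0,4)
t=4: at (1,4) after E
t=8: at (2,4) after E
t=12: at (3,4) after E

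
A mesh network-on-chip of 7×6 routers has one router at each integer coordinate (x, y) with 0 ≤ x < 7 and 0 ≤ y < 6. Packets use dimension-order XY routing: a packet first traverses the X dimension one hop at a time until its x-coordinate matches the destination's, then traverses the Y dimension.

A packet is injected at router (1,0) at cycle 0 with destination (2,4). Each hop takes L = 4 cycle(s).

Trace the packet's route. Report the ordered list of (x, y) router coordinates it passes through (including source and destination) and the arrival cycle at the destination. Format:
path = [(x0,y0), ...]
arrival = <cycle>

path = [(1,0), (2,0), (2,1), (2,2), (2,3), (2,4)]
arrival = 20

hop 0: (1,0) @ cyc 0
hop 1: (2,0) @ cyc 4  [E]
hop 2: (2,1) @ cyc 8  [N]
hop 3: (2,2) @ cyc 12  [N]
hop 4: (2,3) @ cyc 16  [N]
hop 5: (2,4) @ cyc 20  [N]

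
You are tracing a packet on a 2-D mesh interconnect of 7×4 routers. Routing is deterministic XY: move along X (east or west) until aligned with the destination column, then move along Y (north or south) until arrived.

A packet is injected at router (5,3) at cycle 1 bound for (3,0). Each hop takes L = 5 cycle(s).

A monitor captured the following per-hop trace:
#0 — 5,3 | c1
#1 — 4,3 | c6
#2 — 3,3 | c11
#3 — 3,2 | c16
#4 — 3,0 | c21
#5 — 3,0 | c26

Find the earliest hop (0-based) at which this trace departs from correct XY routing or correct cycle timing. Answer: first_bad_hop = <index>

first_bad_hop = 4

  1: Δx=-1 Δy=+0 Δt=5 [ok]
  2: Δx=-1 Δy=+0 Δt=5 [ok]
  3: Δx=+0 Δy=-1 Δt=5 [ok]
  4: Δx=+0 Δy=-2 Δt=5 [BAD: non-unit step]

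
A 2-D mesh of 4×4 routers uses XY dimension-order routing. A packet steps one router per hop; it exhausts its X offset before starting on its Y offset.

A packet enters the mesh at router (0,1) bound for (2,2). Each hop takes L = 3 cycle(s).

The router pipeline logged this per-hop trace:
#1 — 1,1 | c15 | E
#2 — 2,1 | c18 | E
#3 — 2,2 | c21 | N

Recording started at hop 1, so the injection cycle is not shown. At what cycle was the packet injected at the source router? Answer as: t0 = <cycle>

Hop 1 reached at cycle 15; hop k is at t0 + k·L.
t0 = cyc[1] − L = 15 − 3 = 12.

t0 = 12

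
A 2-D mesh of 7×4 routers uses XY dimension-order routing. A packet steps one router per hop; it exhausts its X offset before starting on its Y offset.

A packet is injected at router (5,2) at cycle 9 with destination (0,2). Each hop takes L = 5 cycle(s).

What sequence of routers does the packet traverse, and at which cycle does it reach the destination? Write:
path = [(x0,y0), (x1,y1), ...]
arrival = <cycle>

path = [(5,2), (4,2), (3,2), (2,2), (1,2), (0,2)]
arrival = 34

  0. router=(5,2) cycle=9 (inject)
  1. router=(4,2) cycle=14 dir=W
  2. router=(3,2) cycle=19 dir=W
  3. router=(2,2) cycle=24 dir=W
  4. router=(1,2) cycle=29 dir=W
  5. router=(0,2) cycle=34 dir=W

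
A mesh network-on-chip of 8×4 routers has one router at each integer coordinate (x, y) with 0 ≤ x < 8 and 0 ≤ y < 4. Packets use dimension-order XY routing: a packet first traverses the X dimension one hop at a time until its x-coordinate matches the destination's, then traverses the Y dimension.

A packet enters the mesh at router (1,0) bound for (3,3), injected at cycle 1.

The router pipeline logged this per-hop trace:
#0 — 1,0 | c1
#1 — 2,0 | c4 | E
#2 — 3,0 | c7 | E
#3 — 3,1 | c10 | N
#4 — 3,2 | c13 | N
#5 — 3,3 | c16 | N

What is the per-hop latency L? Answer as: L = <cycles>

L = 3

cyc[1] − cyc[0] = 4 − 1 = 3.
Per-hop latency L = Δcyc = 3.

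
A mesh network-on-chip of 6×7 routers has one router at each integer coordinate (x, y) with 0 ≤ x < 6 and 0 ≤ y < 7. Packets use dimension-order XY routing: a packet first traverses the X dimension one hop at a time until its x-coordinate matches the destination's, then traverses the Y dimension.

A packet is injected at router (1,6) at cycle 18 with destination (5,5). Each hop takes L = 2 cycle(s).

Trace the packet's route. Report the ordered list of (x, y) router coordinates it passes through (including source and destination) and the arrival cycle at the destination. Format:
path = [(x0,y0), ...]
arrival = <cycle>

[0] x=1 y=6 t=18
[1] x=2 y=6 t=20 →E
[2] x=3 y=6 t=22 →E
[3] x=4 y=6 t=24 →E
[4] x=5 y=6 t=26 →E
[5] x=5 y=5 t=28 →S

path = [(1,6), (2,6), (3,6), (4,6), (5,6), (5,5)]
arrival = 28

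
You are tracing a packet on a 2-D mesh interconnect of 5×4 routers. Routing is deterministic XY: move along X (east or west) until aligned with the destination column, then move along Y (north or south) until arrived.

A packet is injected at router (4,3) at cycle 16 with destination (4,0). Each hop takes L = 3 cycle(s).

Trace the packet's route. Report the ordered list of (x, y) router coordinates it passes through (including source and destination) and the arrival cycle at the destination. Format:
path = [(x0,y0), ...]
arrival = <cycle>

path = [(4,3), (4,2), (4,1), (4,0)]
arrival = 25

hop 0: (4,3) @ cyc 16
hop 1: (4,2) @ cyc 19  [S]
hop 2: (4,1) @ cyc 22  [S]
hop 3: (4,0) @ cyc 25  [S]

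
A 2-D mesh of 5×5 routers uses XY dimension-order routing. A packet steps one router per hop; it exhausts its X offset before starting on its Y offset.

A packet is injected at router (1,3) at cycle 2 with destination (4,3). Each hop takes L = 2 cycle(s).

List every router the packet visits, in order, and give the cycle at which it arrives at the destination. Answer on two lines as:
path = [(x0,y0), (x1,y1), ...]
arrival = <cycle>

#0 — 1,3 | c2
#1 — 2,3 | c4 | E
#2 — 3,3 | c6 | E
#3 — 4,3 | c8 | E

path = [(1,3), (2,3), (3,3), (4,3)]
arrival = 8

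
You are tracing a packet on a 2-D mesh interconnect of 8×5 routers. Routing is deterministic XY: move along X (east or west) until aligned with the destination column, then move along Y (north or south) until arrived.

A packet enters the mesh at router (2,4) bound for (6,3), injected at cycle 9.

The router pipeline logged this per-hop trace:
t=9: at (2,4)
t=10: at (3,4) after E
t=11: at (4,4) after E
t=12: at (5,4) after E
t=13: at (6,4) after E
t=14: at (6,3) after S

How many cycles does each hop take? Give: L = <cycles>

From hop 0 (9) to hop 1 (10): +1 cycles.
That increment is L by definition: L = 1.

L = 1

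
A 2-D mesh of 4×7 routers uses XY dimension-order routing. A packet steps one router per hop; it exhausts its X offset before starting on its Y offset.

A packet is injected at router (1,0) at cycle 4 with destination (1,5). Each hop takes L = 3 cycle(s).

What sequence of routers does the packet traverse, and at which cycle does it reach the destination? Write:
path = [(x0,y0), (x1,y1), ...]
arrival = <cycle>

#0 — 1,0 | c4
#1 — 1,1 | c7 | N
#2 — 1,2 | c10 | N
#3 — 1,3 | c13 | N
#4 — 1,4 | c16 | N
#5 — 1,5 | c19 | N

path = [(1,0), (1,1), (1,2), (1,3), (1,4), (1,5)]
arrival = 19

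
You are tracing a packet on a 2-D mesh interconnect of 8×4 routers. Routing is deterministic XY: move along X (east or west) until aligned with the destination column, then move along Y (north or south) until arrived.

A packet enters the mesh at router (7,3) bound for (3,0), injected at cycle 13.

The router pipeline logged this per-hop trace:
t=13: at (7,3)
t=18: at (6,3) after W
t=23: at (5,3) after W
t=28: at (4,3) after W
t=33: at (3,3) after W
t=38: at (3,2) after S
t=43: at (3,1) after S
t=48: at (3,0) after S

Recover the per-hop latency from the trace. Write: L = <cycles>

L = 5

Between hops 0 and 1 the cycle counter advances 18 − 13 = 5.
Each hop adds L, hence L = 5.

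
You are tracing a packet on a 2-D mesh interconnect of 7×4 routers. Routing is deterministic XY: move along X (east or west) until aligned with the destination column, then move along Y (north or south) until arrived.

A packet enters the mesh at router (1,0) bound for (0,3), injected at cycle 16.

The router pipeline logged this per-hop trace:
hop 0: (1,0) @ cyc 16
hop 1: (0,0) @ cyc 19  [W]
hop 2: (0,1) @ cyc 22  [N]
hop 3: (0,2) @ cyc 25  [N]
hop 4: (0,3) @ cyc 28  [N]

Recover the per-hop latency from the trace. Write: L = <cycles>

L = 3

Between hops 0 and 1 the cycle counter advances 19 − 16 = 3.
That increment is L by definition: L = 3.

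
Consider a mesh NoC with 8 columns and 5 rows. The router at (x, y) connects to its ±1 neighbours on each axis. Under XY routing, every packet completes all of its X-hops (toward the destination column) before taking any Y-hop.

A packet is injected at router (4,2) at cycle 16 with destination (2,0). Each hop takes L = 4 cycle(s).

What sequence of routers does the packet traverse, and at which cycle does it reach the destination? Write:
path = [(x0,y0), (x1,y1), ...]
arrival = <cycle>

  0. router=(4,2) cycle=16 (inject)
  1. router=(3,2) cycle=20 dir=W
  2. router=(2,2) cycle=24 dir=W
  3. router=(2,1) cycle=28 dir=S
  4. router=(2,0) cycle=32 dir=S

path = [(4,2), (3,2), (2,2), (2,1), (2,0)]
arrival = 32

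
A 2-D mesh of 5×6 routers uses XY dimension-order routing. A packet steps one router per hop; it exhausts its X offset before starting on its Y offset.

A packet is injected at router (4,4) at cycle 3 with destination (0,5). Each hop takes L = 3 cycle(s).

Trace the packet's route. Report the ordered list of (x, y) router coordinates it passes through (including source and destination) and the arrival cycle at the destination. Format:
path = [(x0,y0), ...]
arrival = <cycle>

path = [(4,4), (3,4), (2,4), (1,4), (0,4), (0,5)]
arrival = 18

  0. router=(4,4) cycle=3 (inject)
  1. router=(3,4) cycle=6 dir=W
  2. router=(2,4) cycle=9 dir=W
  3. router=(1,4) cycle=12 dir=W
  4. router=(0,4) cycle=15 dir=W
  5. router=(0,5) cycle=18 dir=N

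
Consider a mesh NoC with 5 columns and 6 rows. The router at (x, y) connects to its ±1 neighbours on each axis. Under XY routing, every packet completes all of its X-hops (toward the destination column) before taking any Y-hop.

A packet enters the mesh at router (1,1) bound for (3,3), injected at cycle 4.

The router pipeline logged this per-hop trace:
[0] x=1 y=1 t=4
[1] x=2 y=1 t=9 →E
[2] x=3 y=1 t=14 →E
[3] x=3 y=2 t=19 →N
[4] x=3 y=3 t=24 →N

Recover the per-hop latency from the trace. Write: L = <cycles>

L = 5

Between hops 0 and 1 the cycle counter advances 9 − 4 = 5.
One hop costs L cycles, so L = 5.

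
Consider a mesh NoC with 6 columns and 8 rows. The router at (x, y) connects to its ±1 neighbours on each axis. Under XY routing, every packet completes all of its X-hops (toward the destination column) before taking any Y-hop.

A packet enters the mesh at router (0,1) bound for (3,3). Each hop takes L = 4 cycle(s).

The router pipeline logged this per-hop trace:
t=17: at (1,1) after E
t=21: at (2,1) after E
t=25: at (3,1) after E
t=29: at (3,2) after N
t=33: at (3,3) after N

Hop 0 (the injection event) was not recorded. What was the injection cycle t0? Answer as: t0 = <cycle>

Hop 1 reached at cycle 17; hop k is at t0 + k·L.
Subtract one hop: t0 = 17 − 4 = 13.

t0 = 13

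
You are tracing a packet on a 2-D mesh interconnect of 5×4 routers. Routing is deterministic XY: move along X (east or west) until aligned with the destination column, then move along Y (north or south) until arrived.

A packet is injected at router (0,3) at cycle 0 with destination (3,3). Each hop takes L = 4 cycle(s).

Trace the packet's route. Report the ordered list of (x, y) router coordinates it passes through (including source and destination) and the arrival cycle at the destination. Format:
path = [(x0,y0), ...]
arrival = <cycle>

t=0: at (0,3)
t=4: at (1,3) after E
t=8: at (2,3) after E
t=12: at (3,3) after E

path = [(0,3), (1,3), (2,3), (3,3)]
arrival = 12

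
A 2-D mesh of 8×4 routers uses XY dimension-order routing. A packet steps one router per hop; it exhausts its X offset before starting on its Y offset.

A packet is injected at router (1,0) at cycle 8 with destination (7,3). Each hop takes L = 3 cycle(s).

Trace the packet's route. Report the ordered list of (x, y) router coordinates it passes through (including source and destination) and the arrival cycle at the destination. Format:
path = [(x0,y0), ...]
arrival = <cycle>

src (1,0)  cyc=8
E→(2,0)  cyc=11
E→(3,0)  cyc=14
E→(4,0)  cyc=17
E→(5,0)  cyc=20
E→(6,0)  cyc=23
E→(7,0)  cyc=26
N→(7,1)  cyc=29
N→(7,2)  cyc=32
N→(7,3)  cyc=35

path = [(1,0), (2,0), (3,0), (4,0), (5,0), (6,0), (7,0), (7,1), (7,2), (7,3)]
arrival = 35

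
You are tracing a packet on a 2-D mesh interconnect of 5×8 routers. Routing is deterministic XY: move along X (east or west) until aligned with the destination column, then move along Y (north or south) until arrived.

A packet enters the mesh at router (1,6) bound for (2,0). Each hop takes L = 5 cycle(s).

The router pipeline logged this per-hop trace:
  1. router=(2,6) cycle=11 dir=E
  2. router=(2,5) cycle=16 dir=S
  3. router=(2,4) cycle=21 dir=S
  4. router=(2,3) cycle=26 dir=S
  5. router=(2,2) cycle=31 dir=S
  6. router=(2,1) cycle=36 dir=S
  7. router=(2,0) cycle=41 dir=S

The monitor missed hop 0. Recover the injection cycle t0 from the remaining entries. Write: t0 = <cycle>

t0 = 6

cyc[1] = 11 and cyc[k] = t0 + k·L for every k.
Therefore t0 = 11 − L = 6.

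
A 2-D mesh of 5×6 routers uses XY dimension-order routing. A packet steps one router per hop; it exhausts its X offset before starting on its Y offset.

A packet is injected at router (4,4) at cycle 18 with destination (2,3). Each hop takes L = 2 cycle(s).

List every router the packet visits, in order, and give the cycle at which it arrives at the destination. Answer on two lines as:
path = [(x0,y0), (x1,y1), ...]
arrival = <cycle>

hop 0: (4,4) @ cyc 18
hop 1: (3,4) @ cyc 20  [W]
hop 2: (2,4) @ cyc 22  [W]
hop 3: (2,3) @ cyc 24  [S]

path = [(4,4), (3,4), (2,4), (2,3)]
arrival = 24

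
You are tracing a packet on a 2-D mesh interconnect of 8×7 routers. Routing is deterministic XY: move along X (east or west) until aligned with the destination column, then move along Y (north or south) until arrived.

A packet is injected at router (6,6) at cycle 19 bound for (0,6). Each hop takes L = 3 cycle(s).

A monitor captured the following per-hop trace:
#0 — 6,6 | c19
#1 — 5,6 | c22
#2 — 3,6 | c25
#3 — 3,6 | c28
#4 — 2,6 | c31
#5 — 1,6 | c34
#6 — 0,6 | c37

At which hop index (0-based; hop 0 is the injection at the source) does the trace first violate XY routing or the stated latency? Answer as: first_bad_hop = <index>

  1: Δx=-1 Δy=+0 Δt=3 [ok]
  2: Δx=-2 Δy=+0 Δt=3 [BAD: non-unit step]

first_bad_hop = 2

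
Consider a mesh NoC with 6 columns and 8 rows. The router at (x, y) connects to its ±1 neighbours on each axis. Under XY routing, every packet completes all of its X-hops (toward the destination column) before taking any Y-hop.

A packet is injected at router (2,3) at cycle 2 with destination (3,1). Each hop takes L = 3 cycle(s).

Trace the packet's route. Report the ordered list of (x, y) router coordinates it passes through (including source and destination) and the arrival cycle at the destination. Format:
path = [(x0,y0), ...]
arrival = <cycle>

path = [(2,3), (3,3), (3,2), (3,1)]
arrival = 11

hop 0: (2,3) @ cyc 2
hop 1: (3,3) @ cyc 5  [E]
hop 2: (3,2) @ cyc 8  [S]
hop 3: (3,1) @ cyc 11  [S]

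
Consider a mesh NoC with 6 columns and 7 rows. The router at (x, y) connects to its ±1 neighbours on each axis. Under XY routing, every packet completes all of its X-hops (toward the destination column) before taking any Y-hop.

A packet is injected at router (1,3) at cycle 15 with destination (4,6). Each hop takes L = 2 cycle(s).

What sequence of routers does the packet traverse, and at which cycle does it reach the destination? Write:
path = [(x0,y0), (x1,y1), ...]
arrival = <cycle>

  0. router=(1,3) cycle=15 (inject)
  1. router=(2,3) cycle=17 dir=E
  2. router=(3,3) cycle=19 dir=E
  3. router=(4,3) cycle=21 dir=E
  4. router=(4,4) cycle=23 dir=N
  5. router=(4,5) cycle=25 dir=N
  6. router=(4,6) cycle=27 dir=N

path = [(1,3), (2,3), (3,3), (4,3), (4,4), (4,5), (4,6)]
arrival = 27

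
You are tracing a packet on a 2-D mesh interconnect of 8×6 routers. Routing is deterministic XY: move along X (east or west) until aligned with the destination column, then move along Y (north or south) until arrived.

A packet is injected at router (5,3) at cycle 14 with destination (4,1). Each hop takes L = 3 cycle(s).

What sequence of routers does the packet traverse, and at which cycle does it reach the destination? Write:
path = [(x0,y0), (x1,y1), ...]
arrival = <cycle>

path = [(5,3), (4,3), (4,2), (4,1)]
arrival = 23

[0] x=5 y=3 t=14
[1] x=4 y=3 t=17 →W
[2] x=4 y=2 t=20 →S
[3] x=4 y=1 t=23 →S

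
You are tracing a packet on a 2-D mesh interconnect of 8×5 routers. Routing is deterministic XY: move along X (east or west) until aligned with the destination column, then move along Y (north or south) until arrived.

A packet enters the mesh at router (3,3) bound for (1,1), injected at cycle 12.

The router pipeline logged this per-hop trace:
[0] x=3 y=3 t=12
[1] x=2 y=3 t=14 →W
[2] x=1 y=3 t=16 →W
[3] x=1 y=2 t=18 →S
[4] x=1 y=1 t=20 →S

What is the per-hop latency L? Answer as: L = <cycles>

From hop 0 (12) to hop 1 (14): +2 cycles.
That increment is L by definition: L = 2.

L = 2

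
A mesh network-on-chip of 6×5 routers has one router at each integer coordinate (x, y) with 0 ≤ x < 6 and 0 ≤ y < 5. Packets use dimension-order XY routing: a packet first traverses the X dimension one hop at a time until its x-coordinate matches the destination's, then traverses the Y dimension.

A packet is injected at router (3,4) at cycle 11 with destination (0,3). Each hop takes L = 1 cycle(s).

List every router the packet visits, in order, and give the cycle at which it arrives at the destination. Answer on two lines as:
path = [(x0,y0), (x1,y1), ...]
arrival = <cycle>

[0] x=3 y=4 t=11
[1] x=2 y=4 t=12 →W
[2] x=1 y=4 t=13 →W
[3] x=0 y=4 t=14 →W
[4] x=0 y=3 t=15 →S

path = [(3,4), (2,4), (1,4), (0,4), (0,3)]
arrival = 15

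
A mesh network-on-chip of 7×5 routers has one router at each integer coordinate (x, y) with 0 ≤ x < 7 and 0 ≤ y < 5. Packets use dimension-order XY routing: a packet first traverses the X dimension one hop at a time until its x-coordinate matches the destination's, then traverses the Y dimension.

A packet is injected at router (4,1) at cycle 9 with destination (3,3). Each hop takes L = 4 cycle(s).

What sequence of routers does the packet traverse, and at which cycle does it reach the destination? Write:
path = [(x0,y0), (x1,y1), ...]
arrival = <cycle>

  0. router=(4,1) cycle=9 (inject)
  1. router=(3,1) cycle=13 dir=W
  2. router=(3,2) cycle=17 dir=N
  3. router=(3,3) cycle=21 dir=N

path = [(4,1), (3,1), (3,2), (3,3)]
arrival = 21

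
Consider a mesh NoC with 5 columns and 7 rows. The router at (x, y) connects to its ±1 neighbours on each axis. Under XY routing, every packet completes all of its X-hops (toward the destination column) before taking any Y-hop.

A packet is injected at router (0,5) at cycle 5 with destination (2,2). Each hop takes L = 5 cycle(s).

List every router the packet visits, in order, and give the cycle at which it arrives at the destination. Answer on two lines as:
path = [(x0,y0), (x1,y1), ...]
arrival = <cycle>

path = [(0,5), (1,5), (2,5), (2,4), (2,3), (2,2)]
arrival = 30

t=5: at (0,5)
t=10: at (1,5) after E
t=15: at (2,5) after E
t=20: at (2,4) after S
t=25: at (2,3) after S
t=30: at (2,2) after S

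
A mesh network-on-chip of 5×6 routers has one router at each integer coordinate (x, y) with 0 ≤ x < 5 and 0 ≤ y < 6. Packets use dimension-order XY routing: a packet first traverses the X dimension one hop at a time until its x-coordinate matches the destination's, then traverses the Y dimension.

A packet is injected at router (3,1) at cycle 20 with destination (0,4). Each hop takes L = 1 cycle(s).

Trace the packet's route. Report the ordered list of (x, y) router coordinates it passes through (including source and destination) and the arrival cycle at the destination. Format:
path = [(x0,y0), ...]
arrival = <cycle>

t=20: at (3,1)
t=21: at (2,1) after W
t=22: at (1,1) after W
t=23: at (0,1) after W
t=24: at (0,2) after N
t=25: at (0,3) after N
t=26: at (0,4) after N

path = [(3,1), (2,1), (1,1), (0,1), (0,2), (0,3), (0,4)]
arrival = 26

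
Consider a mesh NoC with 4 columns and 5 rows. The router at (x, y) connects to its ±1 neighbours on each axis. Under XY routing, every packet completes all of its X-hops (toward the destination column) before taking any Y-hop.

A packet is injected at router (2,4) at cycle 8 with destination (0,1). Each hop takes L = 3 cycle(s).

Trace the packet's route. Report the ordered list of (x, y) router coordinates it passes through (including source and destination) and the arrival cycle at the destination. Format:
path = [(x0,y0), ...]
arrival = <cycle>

  0. router=(2,4) cycle=8 (inject)
  1. router=(1,4) cycle=11 dir=W
  2. router=(0,4) cycle=14 dir=W
  3. router=(0,3) cycle=17 dir=S
  4. router=(0,2) cycle=20 dir=S
  5. router=(0,1) cycle=23 dir=S

path = [(2,4), (1,4), (0,4), (0,3), (0,2), (0,1)]
arrival = 23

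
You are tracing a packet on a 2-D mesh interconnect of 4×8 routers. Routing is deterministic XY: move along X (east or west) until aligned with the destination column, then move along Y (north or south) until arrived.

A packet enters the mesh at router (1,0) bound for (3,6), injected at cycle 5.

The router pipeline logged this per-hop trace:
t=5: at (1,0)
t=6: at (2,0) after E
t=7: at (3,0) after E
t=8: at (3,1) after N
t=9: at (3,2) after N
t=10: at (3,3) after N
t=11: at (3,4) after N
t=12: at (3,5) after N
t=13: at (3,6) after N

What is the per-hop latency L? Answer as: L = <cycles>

L = 1

From hop 0 (5) to hop 1 (6): +1 cycles.
Each hop adds L, hence L = 1.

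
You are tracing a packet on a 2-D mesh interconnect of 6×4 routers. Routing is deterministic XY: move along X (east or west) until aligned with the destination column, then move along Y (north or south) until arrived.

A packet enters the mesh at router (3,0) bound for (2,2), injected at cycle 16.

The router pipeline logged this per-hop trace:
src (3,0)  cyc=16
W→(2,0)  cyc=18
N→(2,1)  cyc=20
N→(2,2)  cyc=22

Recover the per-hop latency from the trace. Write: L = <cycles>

L = 2

Δcyc across hop 0→1: 18 − 16 = 2.
Each hop adds L, hence L = 2.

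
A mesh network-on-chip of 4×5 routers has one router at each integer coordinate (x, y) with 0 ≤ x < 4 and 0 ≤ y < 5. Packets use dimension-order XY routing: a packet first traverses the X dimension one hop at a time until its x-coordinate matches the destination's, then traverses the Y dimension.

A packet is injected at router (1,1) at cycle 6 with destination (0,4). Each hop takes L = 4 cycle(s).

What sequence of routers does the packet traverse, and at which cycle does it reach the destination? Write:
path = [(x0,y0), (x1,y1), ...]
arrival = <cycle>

#0 — 1,1 | c6
#1 — 0,1 | c10 | W
#2 — 0,2 | c14 | N
#3 — 0,3 | c18 | N
#4 — 0,4 | c22 | N

path = [(1,1), (0,1), (0,2), (0,3), (0,4)]
arrival = 22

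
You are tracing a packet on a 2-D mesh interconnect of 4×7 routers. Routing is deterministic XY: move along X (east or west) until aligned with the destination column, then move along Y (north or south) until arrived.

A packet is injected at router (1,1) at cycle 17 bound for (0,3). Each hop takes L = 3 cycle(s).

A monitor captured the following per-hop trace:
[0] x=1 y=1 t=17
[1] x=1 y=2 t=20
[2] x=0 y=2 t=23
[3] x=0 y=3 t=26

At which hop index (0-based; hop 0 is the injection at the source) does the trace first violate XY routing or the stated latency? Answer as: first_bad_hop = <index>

first_bad_hop = 1

hop 1: step (+0,+1), +3 cyc — BAD: Y-move but x=1≠0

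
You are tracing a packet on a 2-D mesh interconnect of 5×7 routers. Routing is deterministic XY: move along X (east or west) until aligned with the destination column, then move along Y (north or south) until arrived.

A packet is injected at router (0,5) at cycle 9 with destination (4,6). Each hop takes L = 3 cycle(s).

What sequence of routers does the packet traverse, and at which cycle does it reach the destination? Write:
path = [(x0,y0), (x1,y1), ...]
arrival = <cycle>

path = [(0,5), (1,5), (2,5), (3,5), (4,5), (4,6)]
arrival = 24

[0] x=0 y=5 t=9
[1] x=1 y=5 t=12 →E
[2] x=2 y=5 t=15 →E
[3] x=3 y=5 t=18 →E
[4] x=4 y=5 t=21 →E
[5] x=4 y=6 t=24 →N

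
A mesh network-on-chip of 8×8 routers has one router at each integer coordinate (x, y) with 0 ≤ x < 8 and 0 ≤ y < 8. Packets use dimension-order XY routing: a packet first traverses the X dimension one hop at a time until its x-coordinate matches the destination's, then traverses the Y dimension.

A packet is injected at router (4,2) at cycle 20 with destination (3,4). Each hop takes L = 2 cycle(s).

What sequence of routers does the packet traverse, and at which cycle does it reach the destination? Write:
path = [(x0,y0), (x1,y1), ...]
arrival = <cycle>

path = [(4,2), (3,2), (3,3), (3,4)]
arrival = 26

[0] x=4 y=2 t=20
[1] x=3 y=2 t=22 →W
[2] x=3 y=3 t=24 →N
[3] x=3 y=4 t=26 →N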